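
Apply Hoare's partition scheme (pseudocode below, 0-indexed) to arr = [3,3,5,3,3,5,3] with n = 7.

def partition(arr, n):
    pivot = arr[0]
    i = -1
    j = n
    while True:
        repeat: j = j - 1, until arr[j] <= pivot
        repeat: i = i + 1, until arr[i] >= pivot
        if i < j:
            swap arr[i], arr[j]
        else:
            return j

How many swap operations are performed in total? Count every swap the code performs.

3

pivot = arr[0] = 3; i = -1, j = 7
j→6 (arr[6]=3≤3), i→0 (arr[0]=3≥3); i<j, swap → [3,3,5,3,3,5,3]
j→4 (arr[4]=3≤3), i→1 (arr[1]=3≥3); i<j, swap → [3,3,5,3,3,5,3]
j→3 (arr[3]=3≤3), i→2 (arr[2]=5≥3); i<j, swap → [3,3,3,5,3,5,3]
j→2, i→3; i≥j, return j=2. arr = [3,3,3,5,3,5,3]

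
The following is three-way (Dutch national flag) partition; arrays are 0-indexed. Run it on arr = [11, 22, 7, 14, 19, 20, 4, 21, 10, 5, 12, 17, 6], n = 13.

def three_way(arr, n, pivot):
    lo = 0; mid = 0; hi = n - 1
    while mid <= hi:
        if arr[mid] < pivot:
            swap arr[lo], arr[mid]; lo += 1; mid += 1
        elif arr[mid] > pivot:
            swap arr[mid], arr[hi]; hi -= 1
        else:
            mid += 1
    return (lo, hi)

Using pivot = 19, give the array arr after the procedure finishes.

pivot = 19; lo=0, mid=0, hi=12
arr[mid]=11<19: swap arr[0],arr[0]; lo=1,mid=1 → [11, 22, 7, 14, 19, 20, 4, 21, 10, 5, 12, 17, 6]
arr[mid]=22>19: swap arr[1],arr[12]; hi=11 → [11, 6, 7, 14, 19, 20, 4, 21, 10, 5, 12, 17, 22]
arr[mid]=6<19: swap arr[1],arr[1]; lo=2,mid=2 → [11, 6, 7, 14, 19, 20, 4, 21, 10, 5, 12, 17, 22]
arr[mid]=7<19: swap arr[2],arr[2]; lo=3,mid=3 → [11, 6, 7, 14, 19, 20, 4, 21, 10, 5, 12, 17, 22]
arr[mid]=14<19: swap arr[3],arr[3]; lo=4,mid=4 → [11, 6, 7, 14, 19, 20, 4, 21, 10, 5, 12, 17, 22]
arr[mid]=19=19: mid=5
arr[mid]=20>19: swap arr[5],arr[11]; hi=10 → [11, 6, 7, 14, 19, 17, 4, 21, 10, 5, 12, 20, 22]
arr[mid]=17<19: swap arr[4],arr[5]; lo=5,mid=6 → [11, 6, 7, 14, 17, 19, 4, 21, 10, 5, 12, 20, 22]
arr[mid]=4<19: swap arr[5],arr[6]; lo=6,mid=7 → [11, 6, 7, 14, 17, 4, 19, 21, 10, 5, 12, 20, 22]
arr[mid]=21>19: swap arr[7],arr[10]; hi=9 → [11, 6, 7, 14, 17, 4, 19, 12, 10, 5, 21, 20, 22]
arr[mid]=12<19: swap arr[6],arr[7]; lo=7,mid=8 → [11, 6, 7, 14, 17, 4, 12, 19, 10, 5, 21, 20, 22]
arr[mid]=10<19: swap arr[7],arr[8]; lo=8,mid=9 → [11, 6, 7, 14, 17, 4, 12, 10, 19, 5, 21, 20, 22]
arr[mid]=5<19: swap arr[8],arr[9]; lo=9,mid=10 → [11, 6, 7, 14, 17, 4, 12, 10, 5, 19, 21, 20, 22]
end: lo=9, hi=9; arr = [11, 6, 7, 14, 17, 4, 12, 10, 5, 19, 21, 20, 22]

[11, 6, 7, 14, 17, 4, 12, 10, 5, 19, 21, 20, 22]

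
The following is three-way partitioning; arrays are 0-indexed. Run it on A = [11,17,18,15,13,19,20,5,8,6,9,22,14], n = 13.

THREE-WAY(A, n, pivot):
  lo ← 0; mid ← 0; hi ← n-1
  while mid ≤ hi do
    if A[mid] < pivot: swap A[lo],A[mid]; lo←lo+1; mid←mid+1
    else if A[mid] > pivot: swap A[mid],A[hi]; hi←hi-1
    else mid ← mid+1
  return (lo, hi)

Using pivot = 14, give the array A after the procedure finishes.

lo=0 mid=0 hi=12
11<14: swap(0,0), lo=1 mid=1 ⇒ [11,17,18,15,13,19,20,5,8,6,9,22,14]
17>14: swap(1,12), hi=11 ⇒ [11,14,18,15,13,19,20,5,8,6,9,22,17]
14=14: mid=2
18>14: swap(2,11), hi=10 ⇒ [11,14,22,15,13,19,20,5,8,6,9,18,17]
22>14: swap(2,10), hi=9 ⇒ [11,14,9,15,13,19,20,5,8,6,22,18,17]
9<14: swap(1,2), lo=2 mid=3 ⇒ [11,9,14,15,13,19,20,5,8,6,22,18,17]
15>14: swap(3,9), hi=8 ⇒ [11,9,14,6,13,19,20,5,8,15,22,18,17]
6<14: swap(2,3), lo=3 mid=4 ⇒ [11,9,6,14,13,19,20,5,8,15,22,18,17]
13<14: swap(3,4), lo=4 mid=5 ⇒ [11,9,6,13,14,19,20,5,8,15,22,18,17]
19>14: swap(5,8), hi=7 ⇒ [11,9,6,13,14,8,20,5,19,15,22,18,17]
8<14: swap(4,5), lo=5 mid=6 ⇒ [11,9,6,13,8,14,20,5,19,15,22,18,17]
20>14: swap(6,7), hi=6 ⇒ [11,9,6,13,8,14,5,20,19,15,22,18,17]
5<14: swap(5,6), lo=6 mid=7 ⇒ [11,9,6,13,8,5,14,20,19,15,22,18,17]
done. lo=6 hi=6; A=[11,9,6,13,8,5,14,20,19,15,22,18,17]

[11,9,6,13,8,5,14,20,19,15,22,18,17]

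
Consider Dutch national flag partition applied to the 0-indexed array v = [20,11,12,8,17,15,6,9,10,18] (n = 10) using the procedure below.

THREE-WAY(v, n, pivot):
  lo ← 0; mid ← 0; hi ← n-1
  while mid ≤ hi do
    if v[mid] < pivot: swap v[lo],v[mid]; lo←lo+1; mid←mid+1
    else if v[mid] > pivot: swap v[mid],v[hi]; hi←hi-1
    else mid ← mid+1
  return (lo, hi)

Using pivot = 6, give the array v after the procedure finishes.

[6,12,8,17,15,11,9,10,18,20]

lo=0 mid=0 hi=9
20>6: swap(0,9), hi=8 ⇒ [18,11,12,8,17,15,6,9,10,20]
18>6: swap(0,8), hi=7 ⇒ [10,11,12,8,17,15,6,9,18,20]
10>6: swap(0,7), hi=6 ⇒ [9,11,12,8,17,15,6,10,18,20]
9>6: swap(0,6), hi=5 ⇒ [6,11,12,8,17,15,9,10,18,20]
6=6: mid=1
11>6: swap(1,5), hi=4 ⇒ [6,15,12,8,17,11,9,10,18,20]
15>6: swap(1,4), hi=3 ⇒ [6,17,12,8,15,11,9,10,18,20]
17>6: swap(1,3), hi=2 ⇒ [6,8,12,17,15,11,9,10,18,20]
8>6: swap(1,2), hi=1 ⇒ [6,12,8,17,15,11,9,10,18,20]
12>6: swap(1,1), hi=0 ⇒ [6,12,8,17,15,11,9,10,18,20]
done. lo=0 hi=0; v=[6,12,8,17,15,11,9,10,18,20]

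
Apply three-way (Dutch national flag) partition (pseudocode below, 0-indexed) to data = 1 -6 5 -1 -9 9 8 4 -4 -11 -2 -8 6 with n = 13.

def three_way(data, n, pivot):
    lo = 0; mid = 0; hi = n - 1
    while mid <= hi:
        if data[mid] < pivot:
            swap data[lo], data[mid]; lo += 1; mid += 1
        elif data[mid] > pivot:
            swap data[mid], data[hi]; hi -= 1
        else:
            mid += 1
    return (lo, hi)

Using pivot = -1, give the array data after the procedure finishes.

-8 -6 -2 -9 -11 -4 -1 4 8 9 5 6 1

lo=0 mid=0 hi=12
1>-1: swap(0,12), hi=11 ⇒ 6 -6 5 -1 -9 9 8 4 -4 -11 -2 -8 1
6>-1: swap(0,11), hi=10 ⇒ -8 -6 5 -1 -9 9 8 4 -4 -11 -2 6 1
-8<-1: swap(0,0), lo=1 mid=1 ⇒ -8 -6 5 -1 -9 9 8 4 -4 -11 -2 6 1
-6<-1: swap(1,1), lo=2 mid=2 ⇒ -8 -6 5 -1 -9 9 8 4 -4 -11 -2 6 1
5>-1: swap(2,10), hi=9 ⇒ -8 -6 -2 -1 -9 9 8 4 -4 -11 5 6 1
-2<-1: swap(2,2), lo=3 mid=3 ⇒ -8 -6 -2 -1 -9 9 8 4 -4 -11 5 6 1
-1=-1: mid=4
-9<-1: swap(3,4), lo=4 mid=5 ⇒ -8 -6 -2 -9 -1 9 8 4 -4 -11 5 6 1
9>-1: swap(5,9), hi=8 ⇒ -8 -6 -2 -9 -1 -11 8 4 -4 9 5 6 1
-11<-1: swap(4,5), lo=5 mid=6 ⇒ -8 -6 -2 -9 -11 -1 8 4 -4 9 5 6 1
8>-1: swap(6,8), hi=7 ⇒ -8 -6 -2 -9 -11 -1 -4 4 8 9 5 6 1
-4<-1: swap(5,6), lo=6 mid=7 ⇒ -8 -6 -2 -9 -11 -4 -1 4 8 9 5 6 1
4>-1: swap(7,7), hi=6 ⇒ -8 -6 -2 -9 -11 -4 -1 4 8 9 5 6 1
done. lo=6 hi=6; data=-8 -6 -2 -9 -11 -4 -1 4 8 9 5 6 1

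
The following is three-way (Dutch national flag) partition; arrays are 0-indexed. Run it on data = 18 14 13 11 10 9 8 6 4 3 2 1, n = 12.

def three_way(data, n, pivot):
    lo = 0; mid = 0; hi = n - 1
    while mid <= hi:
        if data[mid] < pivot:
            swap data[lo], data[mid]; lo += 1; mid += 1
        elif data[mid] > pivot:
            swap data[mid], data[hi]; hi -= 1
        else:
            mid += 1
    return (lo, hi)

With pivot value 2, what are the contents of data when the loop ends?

1 2 11 10 9 8 6 4 3 13 14 18

pivot = 2; lo=0, mid=0, hi=11
data[mid]=18>2: swap data[0],data[11]; hi=10 → 1 14 13 11 10 9 8 6 4 3 2 18
data[mid]=1<2: swap data[0],data[0]; lo=1,mid=1 → 1 14 13 11 10 9 8 6 4 3 2 18
data[mid]=14>2: swap data[1],data[10]; hi=9 → 1 2 13 11 10 9 8 6 4 3 14 18
data[mid]=2=2: mid=2
data[mid]=13>2: swap data[2],data[9]; hi=8 → 1 2 3 11 10 9 8 6 4 13 14 18
data[mid]=3>2: swap data[2],data[8]; hi=7 → 1 2 4 11 10 9 8 6 3 13 14 18
data[mid]=4>2: swap data[2],data[7]; hi=6 → 1 2 6 11 10 9 8 4 3 13 14 18
data[mid]=6>2: swap data[2],data[6]; hi=5 → 1 2 8 11 10 9 6 4 3 13 14 18
data[mid]=8>2: swap data[2],data[5]; hi=4 → 1 2 9 11 10 8 6 4 3 13 14 18
data[mid]=9>2: swap data[2],data[4]; hi=3 → 1 2 10 11 9 8 6 4 3 13 14 18
data[mid]=10>2: swap data[2],data[3]; hi=2 → 1 2 11 10 9 8 6 4 3 13 14 18
data[mid]=11>2: swap data[2],data[2]; hi=1 → 1 2 11 10 9 8 6 4 3 13 14 18
end: lo=1, hi=1; data = 1 2 11 10 9 8 6 4 3 13 14 18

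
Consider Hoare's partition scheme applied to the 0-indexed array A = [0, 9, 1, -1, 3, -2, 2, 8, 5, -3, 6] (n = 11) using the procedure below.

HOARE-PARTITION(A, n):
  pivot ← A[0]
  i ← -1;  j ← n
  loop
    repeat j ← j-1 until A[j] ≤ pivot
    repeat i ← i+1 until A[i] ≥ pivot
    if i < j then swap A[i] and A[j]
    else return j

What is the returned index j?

pivot=0
j stops at 9 (-3), i stops at 0 (0); swap ⇒ [-3, 9, 1, -1, 3, -2, 2, 8, 5, 0, 6]
j stops at 5 (-2), i stops at 1 (9); swap ⇒ [-3, -2, 1, -1, 3, 9, 2, 8, 5, 0, 6]
j stops at 3 (-1), i stops at 2 (1); swap ⇒ [-3, -2, -1, 1, 3, 9, 2, 8, 5, 0, 6]
j stops at 2, i stops at 3; i≥j ⇒ return 2. A=[-3, -2, -1, 1, 3, 9, 2, 8, 5, 0, 6]

2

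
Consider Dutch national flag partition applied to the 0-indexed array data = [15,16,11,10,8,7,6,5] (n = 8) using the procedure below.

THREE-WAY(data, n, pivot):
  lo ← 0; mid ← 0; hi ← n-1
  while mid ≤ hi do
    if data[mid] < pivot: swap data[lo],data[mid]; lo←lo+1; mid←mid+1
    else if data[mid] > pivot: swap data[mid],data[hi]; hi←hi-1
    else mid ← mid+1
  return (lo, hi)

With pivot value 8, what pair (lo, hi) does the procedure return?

pivot = 8; lo=0, mid=0, hi=7
data[mid]=15>8: swap data[0],data[7]; hi=6 → [5,16,11,10,8,7,6,15]
data[mid]=5<8: swap data[0],data[0]; lo=1,mid=1 → [5,16,11,10,8,7,6,15]
data[mid]=16>8: swap data[1],data[6]; hi=5 → [5,6,11,10,8,7,16,15]
data[mid]=6<8: swap data[1],data[1]; lo=2,mid=2 → [5,6,11,10,8,7,16,15]
data[mid]=11>8: swap data[2],data[5]; hi=4 → [5,6,7,10,8,11,16,15]
data[mid]=7<8: swap data[2],data[2]; lo=3,mid=3 → [5,6,7,10,8,11,16,15]
data[mid]=10>8: swap data[3],data[4]; hi=3 → [5,6,7,8,10,11,16,15]
data[mid]=8=8: mid=4
end: lo=3, hi=3; data = [5,6,7,8,10,11,16,15]

(3, 3)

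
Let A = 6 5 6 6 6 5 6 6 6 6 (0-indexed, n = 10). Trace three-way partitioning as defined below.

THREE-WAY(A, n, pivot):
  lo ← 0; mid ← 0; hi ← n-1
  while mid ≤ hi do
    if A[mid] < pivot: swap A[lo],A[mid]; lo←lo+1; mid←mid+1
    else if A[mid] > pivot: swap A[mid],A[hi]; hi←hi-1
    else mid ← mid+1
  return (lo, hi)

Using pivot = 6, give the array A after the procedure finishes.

5 5 6 6 6 6 6 6 6 6

pivot = 6; lo=0, mid=0, hi=9
A[mid]=6=6: mid=1
A[mid]=5<6: swap A[0],A[1]; lo=1,mid=2 → 5 6 6 6 6 5 6 6 6 6
A[mid]=6=6: mid=3
A[mid]=6=6: mid=4
A[mid]=6=6: mid=5
A[mid]=5<6: swap A[1],A[5]; lo=2,mid=6 → 5 5 6 6 6 6 6 6 6 6
A[mid]=6=6: mid=7
A[mid]=6=6: mid=8
A[mid]=6=6: mid=9
A[mid]=6=6: mid=10
end: lo=2, hi=9; A = 5 5 6 6 6 6 6 6 6 6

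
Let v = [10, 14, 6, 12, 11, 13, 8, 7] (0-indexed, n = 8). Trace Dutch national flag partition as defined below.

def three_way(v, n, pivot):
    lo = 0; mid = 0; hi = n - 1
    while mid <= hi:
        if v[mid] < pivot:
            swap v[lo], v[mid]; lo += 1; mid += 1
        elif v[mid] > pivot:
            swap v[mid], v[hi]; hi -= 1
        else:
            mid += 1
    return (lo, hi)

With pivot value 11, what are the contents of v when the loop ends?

[10, 7, 6, 8, 11, 13, 12, 14]

pivot = 11; lo=0, mid=0, hi=7
v[mid]=10<11: swap v[0],v[0]; lo=1,mid=1 → [10, 14, 6, 12, 11, 13, 8, 7]
v[mid]=14>11: swap v[1],v[7]; hi=6 → [10, 7, 6, 12, 11, 13, 8, 14]
v[mid]=7<11: swap v[1],v[1]; lo=2,mid=2 → [10, 7, 6, 12, 11, 13, 8, 14]
v[mid]=6<11: swap v[2],v[2]; lo=3,mid=3 → [10, 7, 6, 12, 11, 13, 8, 14]
v[mid]=12>11: swap v[3],v[6]; hi=5 → [10, 7, 6, 8, 11, 13, 12, 14]
v[mid]=8<11: swap v[3],v[3]; lo=4,mid=4 → [10, 7, 6, 8, 11, 13, 12, 14]
v[mid]=11=11: mid=5
v[mid]=13>11: swap v[5],v[5]; hi=4 → [10, 7, 6, 8, 11, 13, 12, 14]
end: lo=4, hi=4; v = [10, 7, 6, 8, 11, 13, 12, 14]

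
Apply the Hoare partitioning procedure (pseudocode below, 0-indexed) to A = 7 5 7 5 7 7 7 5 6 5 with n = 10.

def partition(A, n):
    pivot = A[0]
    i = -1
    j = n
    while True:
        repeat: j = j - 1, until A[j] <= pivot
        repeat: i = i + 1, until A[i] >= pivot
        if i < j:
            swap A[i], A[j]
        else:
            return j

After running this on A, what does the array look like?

5 5 6 5 5 7 7 7 7 7

pivot = A[0] = 7; i = -1, j = 10
j→9 (A[9]=5≤7), i→0 (A[0]=7≥7); i<j, swap → 5 5 7 5 7 7 7 5 6 7
j→8 (A[8]=6≤7), i→2 (A[2]=7≥7); i<j, swap → 5 5 6 5 7 7 7 5 7 7
j→7 (A[7]=5≤7), i→4 (A[4]=7≥7); i<j, swap → 5 5 6 5 5 7 7 7 7 7
j→6 (A[6]=7≤7), i→5 (A[5]=7≥7); i<j, swap → 5 5 6 5 5 7 7 7 7 7
j→5, i→6; i≥j, return j=5. A = 5 5 6 5 5 7 7 7 7 7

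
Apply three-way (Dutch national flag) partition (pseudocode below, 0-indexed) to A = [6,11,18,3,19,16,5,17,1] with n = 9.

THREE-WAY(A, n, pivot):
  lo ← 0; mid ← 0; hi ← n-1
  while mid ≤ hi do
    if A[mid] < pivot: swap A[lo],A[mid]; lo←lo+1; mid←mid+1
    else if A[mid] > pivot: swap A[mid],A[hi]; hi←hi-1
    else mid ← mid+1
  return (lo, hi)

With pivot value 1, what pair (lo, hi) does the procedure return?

lo=0 mid=0 hi=8
6>1: swap(0,8), hi=7 ⇒ [1,11,18,3,19,16,5,17,6]
1=1: mid=1
11>1: swap(1,7), hi=6 ⇒ [1,17,18,3,19,16,5,11,6]
17>1: swap(1,6), hi=5 ⇒ [1,5,18,3,19,16,17,11,6]
5>1: swap(1,5), hi=4 ⇒ [1,16,18,3,19,5,17,11,6]
16>1: swap(1,4), hi=3 ⇒ [1,19,18,3,16,5,17,11,6]
19>1: swap(1,3), hi=2 ⇒ [1,3,18,19,16,5,17,11,6]
3>1: swap(1,2), hi=1 ⇒ [1,18,3,19,16,5,17,11,6]
18>1: swap(1,1), hi=0 ⇒ [1,18,3,19,16,5,17,11,6]
done. lo=0 hi=0; A=[1,18,3,19,16,5,17,11,6]

(0, 0)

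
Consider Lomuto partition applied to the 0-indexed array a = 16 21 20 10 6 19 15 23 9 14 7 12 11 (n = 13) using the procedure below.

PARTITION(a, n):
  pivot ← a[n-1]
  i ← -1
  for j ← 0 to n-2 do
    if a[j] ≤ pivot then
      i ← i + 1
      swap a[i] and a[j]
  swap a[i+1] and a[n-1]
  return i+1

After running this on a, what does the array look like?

10 6 9 7 11 19 15 23 20 14 16 12 21

pivot=11, i=-1
j=0: 16>11, skip
j=1: 21>11, skip
j=2: 20>11, skip
j=3: 10≤11, i=0, swap(0,3) ⇒ 10 21 20 16 6 19 15 23 9 14 7 12 11
j=4: 6≤11, i=1, swap(1,4) ⇒ 10 6 20 16 21 19 15 23 9 14 7 12 11
j=5: 19>11, skip
j=6: 15>11, skip
j=7: 23>11, skip
j=8: 9≤11, i=2, swap(2,8) ⇒ 10 6 9 16 21 19 15 23 20 14 7 12 11
j=9: 14>11, skip
j=10: 7≤11, i=3, swap(3,10) ⇒ 10 6 9 7 21 19 15 23 20 14 16 12 11
j=11: 12>11, skip
swap(4,12) ⇒ 10 6 9 7 11 19 15 23 20 14 16 12 21; return 4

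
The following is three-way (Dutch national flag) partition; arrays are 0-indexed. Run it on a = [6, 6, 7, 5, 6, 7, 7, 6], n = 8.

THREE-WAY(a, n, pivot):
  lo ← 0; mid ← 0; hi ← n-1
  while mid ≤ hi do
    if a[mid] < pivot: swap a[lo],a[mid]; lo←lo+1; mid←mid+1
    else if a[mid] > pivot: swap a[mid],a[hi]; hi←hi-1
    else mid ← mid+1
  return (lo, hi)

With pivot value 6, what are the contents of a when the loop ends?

lo=0 mid=0 hi=7
6=6: mid=1
6=6: mid=2
7>6: swap(2,7), hi=6 ⇒ [6, 6, 6, 5, 6, 7, 7, 7]
6=6: mid=3
5<6: swap(0,3), lo=1 mid=4 ⇒ [5, 6, 6, 6, 6, 7, 7, 7]
6=6: mid=5
7>6: swap(5,6), hi=5 ⇒ [5, 6, 6, 6, 6, 7, 7, 7]
7>6: swap(5,5), hi=4 ⇒ [5, 6, 6, 6, 6, 7, 7, 7]
done. lo=1 hi=4; a=[5, 6, 6, 6, 6, 7, 7, 7]

[5, 6, 6, 6, 6, 7, 7, 7]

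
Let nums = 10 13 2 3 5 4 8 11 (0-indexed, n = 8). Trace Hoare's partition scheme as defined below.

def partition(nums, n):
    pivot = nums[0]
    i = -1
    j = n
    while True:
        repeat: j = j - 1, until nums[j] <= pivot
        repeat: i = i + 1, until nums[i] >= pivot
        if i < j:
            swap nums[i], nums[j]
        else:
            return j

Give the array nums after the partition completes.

8 4 2 3 5 13 10 11

pivot=10
j stops at 6 (8), i stops at 0 (10); swap ⇒ 8 13 2 3 5 4 10 11
j stops at 5 (4), i stops at 1 (13); swap ⇒ 8 4 2 3 5 13 10 11
j stops at 4, i stops at 5; i≥j ⇒ return 4. nums=8 4 2 3 5 13 10 11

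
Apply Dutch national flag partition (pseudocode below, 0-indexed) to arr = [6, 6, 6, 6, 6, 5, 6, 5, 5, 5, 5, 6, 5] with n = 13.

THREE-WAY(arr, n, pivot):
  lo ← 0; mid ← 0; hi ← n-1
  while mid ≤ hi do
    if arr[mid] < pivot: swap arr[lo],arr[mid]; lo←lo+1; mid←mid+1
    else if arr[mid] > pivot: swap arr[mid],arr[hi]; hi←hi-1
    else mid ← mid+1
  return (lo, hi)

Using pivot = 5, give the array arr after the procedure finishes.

[5, 5, 5, 5, 5, 5, 6, 6, 6, 6, 6, 6, 6]

pivot = 5; lo=0, mid=0, hi=12
arr[mid]=6>5: swap arr[0],arr[12]; hi=11 → [5, 6, 6, 6, 6, 5, 6, 5, 5, 5, 5, 6, 6]
arr[mid]=5=5: mid=1
arr[mid]=6>5: swap arr[1],arr[11]; hi=10 → [5, 6, 6, 6, 6, 5, 6, 5, 5, 5, 5, 6, 6]
arr[mid]=6>5: swap arr[1],arr[10]; hi=9 → [5, 5, 6, 6, 6, 5, 6, 5, 5, 5, 6, 6, 6]
arr[mid]=5=5: mid=2
arr[mid]=6>5: swap arr[2],arr[9]; hi=8 → [5, 5, 5, 6, 6, 5, 6, 5, 5, 6, 6, 6, 6]
arr[mid]=5=5: mid=3
arr[mid]=6>5: swap arr[3],arr[8]; hi=7 → [5, 5, 5, 5, 6, 5, 6, 5, 6, 6, 6, 6, 6]
arr[mid]=5=5: mid=4
arr[mid]=6>5: swap arr[4],arr[7]; hi=6 → [5, 5, 5, 5, 5, 5, 6, 6, 6, 6, 6, 6, 6]
arr[mid]=5=5: mid=5
arr[mid]=5=5: mid=6
arr[mid]=6>5: swap arr[6],arr[6]; hi=5 → [5, 5, 5, 5, 5, 5, 6, 6, 6, 6, 6, 6, 6]
end: lo=0, hi=5; arr = [5, 5, 5, 5, 5, 5, 6, 6, 6, 6, 6, 6, 6]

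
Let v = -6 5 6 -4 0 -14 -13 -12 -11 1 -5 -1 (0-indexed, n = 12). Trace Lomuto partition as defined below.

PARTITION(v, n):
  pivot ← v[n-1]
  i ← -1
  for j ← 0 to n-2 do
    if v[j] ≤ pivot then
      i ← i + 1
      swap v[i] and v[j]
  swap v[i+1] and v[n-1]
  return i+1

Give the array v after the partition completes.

pivot=-1, i=-1
j=0: -6≤-1, i=0, swap(0,0) ⇒ -6 5 6 -4 0 -14 -13 -12 -11 1 -5 -1
j=1: 5>-1, skip
j=2: 6>-1, skip
j=3: -4≤-1, i=1, swap(1,3) ⇒ -6 -4 6 5 0 -14 -13 -12 -11 1 -5 -1
j=4: 0>-1, skip
j=5: -14≤-1, i=2, swap(2,5) ⇒ -6 -4 -14 5 0 6 -13 -12 -11 1 -5 -1
j=6: -13≤-1, i=3, swap(3,6) ⇒ -6 -4 -14 -13 0 6 5 -12 -11 1 -5 -1
j=7: -12≤-1, i=4, swap(4,7) ⇒ -6 -4 -14 -13 -12 6 5 0 -11 1 -5 -1
j=8: -11≤-1, i=5, swap(5,8) ⇒ -6 -4 -14 -13 -12 -11 5 0 6 1 -5 -1
j=9: 1>-1, skip
j=10: -5≤-1, i=6, swap(6,10) ⇒ -6 -4 -14 -13 -12 -11 -5 0 6 1 5 -1
swap(7,11) ⇒ -6 -4 -14 -13 -12 -11 -5 -1 6 1 5 0; return 7

-6 -4 -14 -13 -12 -11 -5 -1 6 1 5 0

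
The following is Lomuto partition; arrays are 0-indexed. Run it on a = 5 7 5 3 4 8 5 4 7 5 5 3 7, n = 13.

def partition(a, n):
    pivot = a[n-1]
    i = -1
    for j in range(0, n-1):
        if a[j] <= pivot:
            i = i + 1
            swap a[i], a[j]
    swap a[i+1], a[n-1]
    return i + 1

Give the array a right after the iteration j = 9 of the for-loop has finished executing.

pivot = a[12] = 7; i = -1
j=0: a[0]=5 ≤ 7 → i=0, swap a[0],a[0] (no change) → 5 7 5 3 4 8 5 4 7 5 5 3 7
j=1: a[1]=7 ≤ 7 → i=1, swap a[1],a[1] (no change) → 5 7 5 3 4 8 5 4 7 5 5 3 7
j=2: a[2]=5 ≤ 7 → i=2, swap a[2],a[2] (no change) → 5 7 5 3 4 8 5 4 7 5 5 3 7
j=3: a[3]=3 ≤ 7 → i=3, swap a[3],a[3] (no change) → 5 7 5 3 4 8 5 4 7 5 5 3 7
j=4: a[4]=4 ≤ 7 → i=4, swap a[4],a[4] (no change) → 5 7 5 3 4 8 5 4 7 5 5 3 7
j=5: a[5]=8 > 7 → no swap
j=6: a[6]=5 ≤ 7 → i=5, swap a[5],a[6] → 5 7 5 3 4 5 8 4 7 5 5 3 7
j=7: a[7]=4 ≤ 7 → i=6, swap a[6],a[7] → 5 7 5 3 4 5 4 8 7 5 5 3 7
j=8: a[8]=7 ≤ 7 → i=7, swap a[7],a[8] → 5 7 5 3 4 5 4 7 8 5 5 3 7
j=9: a[9]=5 ≤ 7 → i=8, swap a[8],a[9] → 5 7 5 3 4 5 4 7 5 8 5 3 7
(after j=9) a = 5 7 5 3 4 5 4 7 5 8 5 3 7

5 7 5 3 4 5 4 7 5 8 5 3 7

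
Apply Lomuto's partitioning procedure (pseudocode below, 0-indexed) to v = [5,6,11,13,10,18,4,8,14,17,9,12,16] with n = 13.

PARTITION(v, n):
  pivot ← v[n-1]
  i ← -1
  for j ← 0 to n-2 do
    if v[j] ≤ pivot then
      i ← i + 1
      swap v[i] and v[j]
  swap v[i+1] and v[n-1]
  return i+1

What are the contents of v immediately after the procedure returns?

[5,6,11,13,10,4,8,14,9,12,16,17,18]

pivot=16, i=-1
j=0: 5≤16, i=0, swap(0,0) ⇒ [5,6,11,13,10,18,4,8,14,17,9,12,16]
j=1: 6≤16, i=1, swap(1,1) ⇒ [5,6,11,13,10,18,4,8,14,17,9,12,16]
j=2: 11≤16, i=2, swap(2,2) ⇒ [5,6,11,13,10,18,4,8,14,17,9,12,16]
j=3: 13≤16, i=3, swap(3,3) ⇒ [5,6,11,13,10,18,4,8,14,17,9,12,16]
j=4: 10≤16, i=4, swap(4,4) ⇒ [5,6,11,13,10,18,4,8,14,17,9,12,16]
j=5: 18>16, skip
j=6: 4≤16, i=5, swap(5,6) ⇒ [5,6,11,13,10,4,18,8,14,17,9,12,16]
j=7: 8≤16, i=6, swap(6,7) ⇒ [5,6,11,13,10,4,8,18,14,17,9,12,16]
j=8: 14≤16, i=7, swap(7,8) ⇒ [5,6,11,13,10,4,8,14,18,17,9,12,16]
j=9: 17>16, skip
j=10: 9≤16, i=8, swap(8,10) ⇒ [5,6,11,13,10,4,8,14,9,17,18,12,16]
j=11: 12≤16, i=9, swap(9,11) ⇒ [5,6,11,13,10,4,8,14,9,12,18,17,16]
swap(10,12) ⇒ [5,6,11,13,10,4,8,14,9,12,16,17,18]; return 10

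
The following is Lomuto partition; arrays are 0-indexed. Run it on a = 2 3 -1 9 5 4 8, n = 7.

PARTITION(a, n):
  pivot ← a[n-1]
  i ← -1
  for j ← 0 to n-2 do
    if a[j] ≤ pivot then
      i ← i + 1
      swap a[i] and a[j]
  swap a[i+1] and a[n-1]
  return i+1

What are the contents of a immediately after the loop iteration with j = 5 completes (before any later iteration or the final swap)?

2 3 -1 5 4 9 8

pivot = a[6] = 8; i = -1
j=0: a[0]=2 ≤ 8 → i=0, swap a[0],a[0] (no change) → 2 3 -1 9 5 4 8
j=1: a[1]=3 ≤ 8 → i=1, swap a[1],a[1] (no change) → 2 3 -1 9 5 4 8
j=2: a[2]=-1 ≤ 8 → i=2, swap a[2],a[2] (no change) → 2 3 -1 9 5 4 8
j=3: a[3]=9 > 8 → no swap
j=4: a[4]=5 ≤ 8 → i=3, swap a[3],a[4] → 2 3 -1 5 9 4 8
j=5: a[5]=4 ≤ 8 → i=4, swap a[4],a[5] → 2 3 -1 5 4 9 8
(after j=5) a = 2 3 -1 5 4 9 8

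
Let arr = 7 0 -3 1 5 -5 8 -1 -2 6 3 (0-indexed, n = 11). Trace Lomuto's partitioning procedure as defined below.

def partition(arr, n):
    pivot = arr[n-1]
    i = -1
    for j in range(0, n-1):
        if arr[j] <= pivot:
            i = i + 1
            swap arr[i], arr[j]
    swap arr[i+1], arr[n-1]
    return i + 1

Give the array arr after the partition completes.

0 -3 1 -5 -1 -2 3 5 7 6 8

pivot=3, i=-1
j=0: 7>3, skip
j=1: 0≤3, i=0, swap(0,1) ⇒ 0 7 -3 1 5 -5 8 -1 -2 6 3
j=2: -3≤3, i=1, swap(1,2) ⇒ 0 -3 7 1 5 -5 8 -1 -2 6 3
j=3: 1≤3, i=2, swap(2,3) ⇒ 0 -3 1 7 5 -5 8 -1 -2 6 3
j=4: 5>3, skip
j=5: -5≤3, i=3, swap(3,5) ⇒ 0 -3 1 -5 5 7 8 -1 -2 6 3
j=6: 8>3, skip
j=7: -1≤3, i=4, swap(4,7) ⇒ 0 -3 1 -5 -1 7 8 5 -2 6 3
j=8: -2≤3, i=5, swap(5,8) ⇒ 0 -3 1 -5 -1 -2 8 5 7 6 3
j=9: 6>3, skip
swap(6,10) ⇒ 0 -3 1 -5 -1 -2 3 5 7 6 8; return 6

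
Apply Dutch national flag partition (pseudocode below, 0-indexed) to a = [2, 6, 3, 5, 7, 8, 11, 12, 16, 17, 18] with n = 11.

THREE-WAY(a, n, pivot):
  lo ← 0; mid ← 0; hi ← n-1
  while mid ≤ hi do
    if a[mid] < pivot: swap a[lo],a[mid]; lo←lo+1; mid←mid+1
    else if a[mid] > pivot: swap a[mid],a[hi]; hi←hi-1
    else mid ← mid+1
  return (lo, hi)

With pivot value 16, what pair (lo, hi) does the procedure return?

(8, 8)

pivot = 16; lo=0, mid=0, hi=10
a[mid]=2<16: swap a[0],a[0]; lo=1,mid=1 → [2, 6, 3, 5, 7, 8, 11, 12, 16, 17, 18]
a[mid]=6<16: swap a[1],a[1]; lo=2,mid=2 → [2, 6, 3, 5, 7, 8, 11, 12, 16, 17, 18]
a[mid]=3<16: swap a[2],a[2]; lo=3,mid=3 → [2, 6, 3, 5, 7, 8, 11, 12, 16, 17, 18]
a[mid]=5<16: swap a[3],a[3]; lo=4,mid=4 → [2, 6, 3, 5, 7, 8, 11, 12, 16, 17, 18]
a[mid]=7<16: swap a[4],a[4]; lo=5,mid=5 → [2, 6, 3, 5, 7, 8, 11, 12, 16, 17, 18]
a[mid]=8<16: swap a[5],a[5]; lo=6,mid=6 → [2, 6, 3, 5, 7, 8, 11, 12, 16, 17, 18]
a[mid]=11<16: swap a[6],a[6]; lo=7,mid=7 → [2, 6, 3, 5, 7, 8, 11, 12, 16, 17, 18]
a[mid]=12<16: swap a[7],a[7]; lo=8,mid=8 → [2, 6, 3, 5, 7, 8, 11, 12, 16, 17, 18]
a[mid]=16=16: mid=9
a[mid]=17>16: swap a[9],a[10]; hi=9 → [2, 6, 3, 5, 7, 8, 11, 12, 16, 18, 17]
a[mid]=18>16: swap a[9],a[9]; hi=8 → [2, 6, 3, 5, 7, 8, 11, 12, 16, 18, 17]
end: lo=8, hi=8; a = [2, 6, 3, 5, 7, 8, 11, 12, 16, 18, 17]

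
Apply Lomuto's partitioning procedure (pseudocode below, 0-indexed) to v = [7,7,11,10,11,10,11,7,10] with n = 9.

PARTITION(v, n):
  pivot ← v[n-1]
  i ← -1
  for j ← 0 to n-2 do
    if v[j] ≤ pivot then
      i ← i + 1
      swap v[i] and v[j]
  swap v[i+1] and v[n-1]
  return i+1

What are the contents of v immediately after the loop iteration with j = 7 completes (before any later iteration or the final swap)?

pivot=10, i=-1
j=0: 7≤10, i=0, swap(0,0) ⇒ [7,7,11,10,11,10,11,7,10]
j=1: 7≤10, i=1, swap(1,1) ⇒ [7,7,11,10,11,10,11,7,10]
j=2: 11>10, skip
j=3: 10≤10, i=2, swap(2,3) ⇒ [7,7,10,11,11,10,11,7,10]
j=4: 11>10, skip
j=5: 10≤10, i=3, swap(3,5) ⇒ [7,7,10,10,11,11,11,7,10]
j=6: 11>10, skip
j=7: 7≤10, i=4, swap(4,7) ⇒ [7,7,10,10,7,11,11,11,10]
(after j=7) v = [7,7,10,10,7,11,11,11,10]

[7,7,10,10,7,11,11,11,10]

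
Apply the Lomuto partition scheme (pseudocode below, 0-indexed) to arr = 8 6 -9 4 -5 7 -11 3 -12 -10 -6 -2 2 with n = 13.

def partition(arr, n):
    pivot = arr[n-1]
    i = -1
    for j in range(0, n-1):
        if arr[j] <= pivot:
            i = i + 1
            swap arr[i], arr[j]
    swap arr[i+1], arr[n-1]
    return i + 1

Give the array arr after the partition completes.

-9 -5 -11 -12 -10 -6 -2 2 4 6 7 8 3

pivot=2, i=-1
j=0: 8>2, skip
j=1: 6>2, skip
j=2: -9≤2, i=0, swap(0,2) ⇒ -9 6 8 4 -5 7 -11 3 -12 -10 -6 -2 2
j=3: 4>2, skip
j=4: -5≤2, i=1, swap(1,4) ⇒ -9 -5 8 4 6 7 -11 3 -12 -10 -6 -2 2
j=5: 7>2, skip
j=6: -11≤2, i=2, swap(2,6) ⇒ -9 -5 -11 4 6 7 8 3 -12 -10 -6 -2 2
j=7: 3>2, skip
j=8: -12≤2, i=3, swap(3,8) ⇒ -9 -5 -11 -12 6 7 8 3 4 -10 -6 -2 2
j=9: -10≤2, i=4, swap(4,9) ⇒ -9 -5 -11 -12 -10 7 8 3 4 6 -6 -2 2
j=10: -6≤2, i=5, swap(5,10) ⇒ -9 -5 -11 -12 -10 -6 8 3 4 6 7 -2 2
j=11: -2≤2, i=6, swap(6,11) ⇒ -9 -5 -11 -12 -10 -6 -2 3 4 6 7 8 2
swap(7,12) ⇒ -9 -5 -11 -12 -10 -6 -2 2 4 6 7 8 3; return 7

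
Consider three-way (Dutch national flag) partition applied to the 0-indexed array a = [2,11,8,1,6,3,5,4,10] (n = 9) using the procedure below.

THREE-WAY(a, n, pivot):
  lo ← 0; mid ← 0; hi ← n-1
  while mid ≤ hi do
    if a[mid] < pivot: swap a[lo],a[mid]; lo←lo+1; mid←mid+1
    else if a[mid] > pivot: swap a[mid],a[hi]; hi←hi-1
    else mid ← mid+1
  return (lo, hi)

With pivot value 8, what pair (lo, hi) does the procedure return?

pivot = 8; lo=0, mid=0, hi=8
a[mid]=2<8: swap a[0],a[0]; lo=1,mid=1 → [2,11,8,1,6,3,5,4,10]
a[mid]=11>8: swap a[1],a[8]; hi=7 → [2,10,8,1,6,3,5,4,11]
a[mid]=10>8: swap a[1],a[7]; hi=6 → [2,4,8,1,6,3,5,10,11]
a[mid]=4<8: swap a[1],a[1]; lo=2,mid=2 → [2,4,8,1,6,3,5,10,11]
a[mid]=8=8: mid=3
a[mid]=1<8: swap a[2],a[3]; lo=3,mid=4 → [2,4,1,8,6,3,5,10,11]
a[mid]=6<8: swap a[3],a[4]; lo=4,mid=5 → [2,4,1,6,8,3,5,10,11]
a[mid]=3<8: swap a[4],a[5]; lo=5,mid=6 → [2,4,1,6,3,8,5,10,11]
a[mid]=5<8: swap a[5],a[6]; lo=6,mid=7 → [2,4,1,6,3,5,8,10,11]
end: lo=6, hi=6; a = [2,4,1,6,3,5,8,10,11]

(6, 6)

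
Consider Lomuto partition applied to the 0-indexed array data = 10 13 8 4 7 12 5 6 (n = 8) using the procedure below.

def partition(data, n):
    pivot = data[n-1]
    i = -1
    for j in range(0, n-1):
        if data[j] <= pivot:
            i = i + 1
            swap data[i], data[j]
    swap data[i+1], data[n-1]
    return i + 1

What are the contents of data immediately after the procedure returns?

4 5 6 10 7 12 13 8

pivot=6, i=-1
j=0: 10>6, skip
j=1: 13>6, skip
j=2: 8>6, skip
j=3: 4≤6, i=0, swap(0,3) ⇒ 4 13 8 10 7 12 5 6
j=4: 7>6, skip
j=5: 12>6, skip
j=6: 5≤6, i=1, swap(1,6) ⇒ 4 5 8 10 7 12 13 6
swap(2,7) ⇒ 4 5 6 10 7 12 13 8; return 2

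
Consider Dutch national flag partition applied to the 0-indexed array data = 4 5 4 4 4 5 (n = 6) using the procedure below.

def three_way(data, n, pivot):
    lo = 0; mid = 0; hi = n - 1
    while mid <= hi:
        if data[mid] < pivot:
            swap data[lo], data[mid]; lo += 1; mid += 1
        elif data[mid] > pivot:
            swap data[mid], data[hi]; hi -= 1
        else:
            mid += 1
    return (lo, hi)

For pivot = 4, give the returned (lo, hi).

(0, 3)

lo=0 mid=0 hi=5
4=4: mid=1
5>4: swap(1,5), hi=4 ⇒ 4 5 4 4 4 5
5>4: swap(1,4), hi=3 ⇒ 4 4 4 4 5 5
4=4: mid=2
4=4: mid=3
4=4: mid=4
done. lo=0 hi=3; data=4 4 4 4 5 5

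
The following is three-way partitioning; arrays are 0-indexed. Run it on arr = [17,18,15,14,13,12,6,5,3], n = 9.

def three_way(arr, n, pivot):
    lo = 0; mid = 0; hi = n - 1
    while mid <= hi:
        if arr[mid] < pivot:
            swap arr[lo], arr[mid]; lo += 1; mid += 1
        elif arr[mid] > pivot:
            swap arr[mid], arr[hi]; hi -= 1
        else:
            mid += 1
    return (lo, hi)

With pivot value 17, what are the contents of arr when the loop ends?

[3,15,14,13,12,6,5,17,18]

pivot = 17; lo=0, mid=0, hi=8
arr[mid]=17=17: mid=1
arr[mid]=18>17: swap arr[1],arr[8]; hi=7 → [17,3,15,14,13,12,6,5,18]
arr[mid]=3<17: swap arr[0],arr[1]; lo=1,mid=2 → [3,17,15,14,13,12,6,5,18]
arr[mid]=15<17: swap arr[1],arr[2]; lo=2,mid=3 → [3,15,17,14,13,12,6,5,18]
arr[mid]=14<17: swap arr[2],arr[3]; lo=3,mid=4 → [3,15,14,17,13,12,6,5,18]
arr[mid]=13<17: swap arr[3],arr[4]; lo=4,mid=5 → [3,15,14,13,17,12,6,5,18]
arr[mid]=12<17: swap arr[4],arr[5]; lo=5,mid=6 → [3,15,14,13,12,17,6,5,18]
arr[mid]=6<17: swap arr[5],arr[6]; lo=6,mid=7 → [3,15,14,13,12,6,17,5,18]
arr[mid]=5<17: swap arr[6],arr[7]; lo=7,mid=8 → [3,15,14,13,12,6,5,17,18]
end: lo=7, hi=7; arr = [3,15,14,13,12,6,5,17,18]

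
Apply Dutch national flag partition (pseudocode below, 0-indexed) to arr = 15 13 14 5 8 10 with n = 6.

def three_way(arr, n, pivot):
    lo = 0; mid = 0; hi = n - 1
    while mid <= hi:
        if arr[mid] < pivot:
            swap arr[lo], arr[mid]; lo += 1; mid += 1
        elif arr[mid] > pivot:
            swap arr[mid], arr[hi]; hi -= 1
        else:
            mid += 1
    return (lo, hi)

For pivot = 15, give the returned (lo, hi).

pivot = 15; lo=0, mid=0, hi=5
arr[mid]=15=15: mid=1
arr[mid]=13<15: swap arr[0],arr[1]; lo=1,mid=2 → 13 15 14 5 8 10
arr[mid]=14<15: swap arr[1],arr[2]; lo=2,mid=3 → 13 14 15 5 8 10
arr[mid]=5<15: swap arr[2],arr[3]; lo=3,mid=4 → 13 14 5 15 8 10
arr[mid]=8<15: swap arr[3],arr[4]; lo=4,mid=5 → 13 14 5 8 15 10
arr[mid]=10<15: swap arr[4],arr[5]; lo=5,mid=6 → 13 14 5 8 10 15
end: lo=5, hi=5; arr = 13 14 5 8 10 15

(5, 5)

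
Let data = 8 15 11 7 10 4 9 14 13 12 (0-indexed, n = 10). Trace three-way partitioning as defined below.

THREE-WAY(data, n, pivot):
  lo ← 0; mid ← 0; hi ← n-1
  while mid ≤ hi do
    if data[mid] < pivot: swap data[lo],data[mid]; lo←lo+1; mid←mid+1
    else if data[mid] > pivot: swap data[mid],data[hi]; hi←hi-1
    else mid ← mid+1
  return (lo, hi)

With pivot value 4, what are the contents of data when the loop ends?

4 11 7 10 15 9 14 13 12 8

lo=0 mid=0 hi=9
8>4: swap(0,9), hi=8 ⇒ 12 15 11 7 10 4 9 14 13 8
12>4: swap(0,8), hi=7 ⇒ 13 15 11 7 10 4 9 14 12 8
13>4: swap(0,7), hi=6 ⇒ 14 15 11 7 10 4 9 13 12 8
14>4: swap(0,6), hi=5 ⇒ 9 15 11 7 10 4 14 13 12 8
9>4: swap(0,5), hi=4 ⇒ 4 15 11 7 10 9 14 13 12 8
4=4: mid=1
15>4: swap(1,4), hi=3 ⇒ 4 10 11 7 15 9 14 13 12 8
10>4: swap(1,3), hi=2 ⇒ 4 7 11 10 15 9 14 13 12 8
7>4: swap(1,2), hi=1 ⇒ 4 11 7 10 15 9 14 13 12 8
11>4: swap(1,1), hi=0 ⇒ 4 11 7 10 15 9 14 13 12 8
done. lo=0 hi=0; data=4 11 7 10 15 9 14 13 12 8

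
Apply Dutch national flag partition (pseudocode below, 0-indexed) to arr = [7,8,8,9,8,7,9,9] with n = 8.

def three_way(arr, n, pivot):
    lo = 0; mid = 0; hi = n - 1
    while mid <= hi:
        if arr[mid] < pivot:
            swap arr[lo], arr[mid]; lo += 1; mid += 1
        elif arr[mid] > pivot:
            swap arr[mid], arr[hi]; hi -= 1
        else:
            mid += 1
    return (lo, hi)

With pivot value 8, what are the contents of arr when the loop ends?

lo=0 mid=0 hi=7
7<8: swap(0,0), lo=1 mid=1 ⇒ [7,8,8,9,8,7,9,9]
8=8: mid=2
8=8: mid=3
9>8: swap(3,7), hi=6 ⇒ [7,8,8,9,8,7,9,9]
9>8: swap(3,6), hi=5 ⇒ [7,8,8,9,8,7,9,9]
9>8: swap(3,5), hi=4 ⇒ [7,8,8,7,8,9,9,9]
7<8: swap(1,3), lo=2 mid=4 ⇒ [7,7,8,8,8,9,9,9]
8=8: mid=5
done. lo=2 hi=4; arr=[7,7,8,8,8,9,9,9]

[7,7,8,8,8,9,9,9]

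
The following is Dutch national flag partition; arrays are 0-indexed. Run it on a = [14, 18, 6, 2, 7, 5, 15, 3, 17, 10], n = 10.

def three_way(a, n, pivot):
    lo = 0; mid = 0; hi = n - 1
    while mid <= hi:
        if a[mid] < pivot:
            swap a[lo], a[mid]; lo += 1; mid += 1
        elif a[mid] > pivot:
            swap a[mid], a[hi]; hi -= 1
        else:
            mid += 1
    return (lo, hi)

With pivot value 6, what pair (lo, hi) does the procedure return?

(3, 3)

pivot = 6; lo=0, mid=0, hi=9
a[mid]=14>6: swap a[0],a[9]; hi=8 → [10, 18, 6, 2, 7, 5, 15, 3, 17, 14]
a[mid]=10>6: swap a[0],a[8]; hi=7 → [17, 18, 6, 2, 7, 5, 15, 3, 10, 14]
a[mid]=17>6: swap a[0],a[7]; hi=6 → [3, 18, 6, 2, 7, 5, 15, 17, 10, 14]
a[mid]=3<6: swap a[0],a[0]; lo=1,mid=1 → [3, 18, 6, 2, 7, 5, 15, 17, 10, 14]
a[mid]=18>6: swap a[1],a[6]; hi=5 → [3, 15, 6, 2, 7, 5, 18, 17, 10, 14]
a[mid]=15>6: swap a[1],a[5]; hi=4 → [3, 5, 6, 2, 7, 15, 18, 17, 10, 14]
a[mid]=5<6: swap a[1],a[1]; lo=2,mid=2 → [3, 5, 6, 2, 7, 15, 18, 17, 10, 14]
a[mid]=6=6: mid=3
a[mid]=2<6: swap a[2],a[3]; lo=3,mid=4 → [3, 5, 2, 6, 7, 15, 18, 17, 10, 14]
a[mid]=7>6: swap a[4],a[4]; hi=3 → [3, 5, 2, 6, 7, 15, 18, 17, 10, 14]
end: lo=3, hi=3; a = [3, 5, 2, 6, 7, 15, 18, 17, 10, 14]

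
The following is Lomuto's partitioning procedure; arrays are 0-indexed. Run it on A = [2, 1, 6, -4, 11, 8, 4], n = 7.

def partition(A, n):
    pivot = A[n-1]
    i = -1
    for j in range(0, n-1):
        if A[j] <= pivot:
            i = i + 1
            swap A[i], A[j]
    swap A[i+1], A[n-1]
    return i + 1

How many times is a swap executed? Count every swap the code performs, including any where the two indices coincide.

pivot = A[6] = 4; i = -1
j=0: A[0]=2 ≤ 4 → i=0, swap A[0],A[0] (no change) → [2, 1, 6, -4, 11, 8, 4]
j=1: A[1]=1 ≤ 4 → i=1, swap A[1],A[1] (no change) → [2, 1, 6, -4, 11, 8, 4]
j=2: A[2]=6 > 4 → no swap
j=3: A[3]=-4 ≤ 4 → i=2, swap A[2],A[3] → [2, 1, -4, 6, 11, 8, 4]
j=4: A[4]=11 > 4 → no swap
j=5: A[5]=8 > 4 → no swap
final swap A[3],A[6] → [2, 1, -4, 4, 11, 8, 6]; return 3

4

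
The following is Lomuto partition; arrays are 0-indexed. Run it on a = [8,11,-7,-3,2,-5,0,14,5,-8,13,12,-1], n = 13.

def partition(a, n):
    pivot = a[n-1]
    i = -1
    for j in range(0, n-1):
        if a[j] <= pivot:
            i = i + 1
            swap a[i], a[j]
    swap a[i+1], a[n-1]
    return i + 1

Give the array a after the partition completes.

[-7,-3,-5,-8,-1,8,0,14,5,11,13,12,2]

pivot = a[12] = -1; i = -1
j=0: a[0]=8 > -1 → no swap
j=1: a[1]=11 > -1 → no swap
j=2: a[2]=-7 ≤ -1 → i=0, swap a[0],a[2] → [-7,11,8,-3,2,-5,0,14,5,-8,13,12,-1]
j=3: a[3]=-3 ≤ -1 → i=1, swap a[1],a[3] → [-7,-3,8,11,2,-5,0,14,5,-8,13,12,-1]
j=4: a[4]=2 > -1 → no swap
j=5: a[5]=-5 ≤ -1 → i=2, swap a[2],a[5] → [-7,-3,-5,11,2,8,0,14,5,-8,13,12,-1]
j=6: a[6]=0 > -1 → no swap
j=7: a[7]=14 > -1 → no swap
j=8: a[8]=5 > -1 → no swap
j=9: a[9]=-8 ≤ -1 → i=3, swap a[3],a[9] → [-7,-3,-5,-8,2,8,0,14,5,11,13,12,-1]
j=10: a[10]=13 > -1 → no swap
j=11: a[11]=12 > -1 → no swap
final swap a[4],a[12] → [-7,-3,-5,-8,-1,8,0,14,5,11,13,12,2]; return 4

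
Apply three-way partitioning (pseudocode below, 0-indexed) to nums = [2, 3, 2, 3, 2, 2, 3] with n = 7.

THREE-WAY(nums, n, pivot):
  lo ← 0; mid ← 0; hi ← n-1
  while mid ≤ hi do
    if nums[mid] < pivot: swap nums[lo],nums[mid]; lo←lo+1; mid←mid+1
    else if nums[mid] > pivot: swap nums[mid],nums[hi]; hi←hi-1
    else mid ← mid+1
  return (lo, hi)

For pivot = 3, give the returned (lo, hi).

pivot = 3; lo=0, mid=0, hi=6
nums[mid]=2<3: swap nums[0],nums[0]; lo=1,mid=1 → [2, 3, 2, 3, 2, 2, 3]
nums[mid]=3=3: mid=2
nums[mid]=2<3: swap nums[1],nums[2]; lo=2,mid=3 → [2, 2, 3, 3, 2, 2, 3]
nums[mid]=3=3: mid=4
nums[mid]=2<3: swap nums[2],nums[4]; lo=3,mid=5 → [2, 2, 2, 3, 3, 2, 3]
nums[mid]=2<3: swap nums[3],nums[5]; lo=4,mid=6 → [2, 2, 2, 2, 3, 3, 3]
nums[mid]=3=3: mid=7
end: lo=4, hi=6; nums = [2, 2, 2, 2, 3, 3, 3]

(4, 6)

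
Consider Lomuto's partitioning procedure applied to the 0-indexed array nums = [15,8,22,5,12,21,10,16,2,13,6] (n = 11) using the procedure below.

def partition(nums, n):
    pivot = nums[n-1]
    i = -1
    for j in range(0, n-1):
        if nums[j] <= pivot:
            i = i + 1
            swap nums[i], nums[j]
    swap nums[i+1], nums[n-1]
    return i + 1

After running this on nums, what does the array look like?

[5,2,6,15,12,21,10,16,8,13,22]

pivot=6, i=-1
j=0: 15>6, skip
j=1: 8>6, skip
j=2: 22>6, skip
j=3: 5≤6, i=0, swap(0,3) ⇒ [5,8,22,15,12,21,10,16,2,13,6]
j=4: 12>6, skip
j=5: 21>6, skip
j=6: 10>6, skip
j=7: 16>6, skip
j=8: 2≤6, i=1, swap(1,8) ⇒ [5,2,22,15,12,21,10,16,8,13,6]
j=9: 13>6, skip
swap(2,10) ⇒ [5,2,6,15,12,21,10,16,8,13,22]; return 2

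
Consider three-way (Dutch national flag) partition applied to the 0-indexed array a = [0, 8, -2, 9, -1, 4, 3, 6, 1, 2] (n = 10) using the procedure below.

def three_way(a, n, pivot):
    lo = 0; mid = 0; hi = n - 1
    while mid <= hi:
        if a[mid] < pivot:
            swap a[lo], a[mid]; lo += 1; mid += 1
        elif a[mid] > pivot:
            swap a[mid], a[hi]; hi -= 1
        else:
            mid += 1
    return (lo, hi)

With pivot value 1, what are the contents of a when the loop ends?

[0, -2, -1, 1, 4, 3, 6, 9, 2, 8]

pivot = 1; lo=0, mid=0, hi=9
a[mid]=0<1: swap a[0],a[0]; lo=1,mid=1 → [0, 8, -2, 9, -1, 4, 3, 6, 1, 2]
a[mid]=8>1: swap a[1],a[9]; hi=8 → [0, 2, -2, 9, -1, 4, 3, 6, 1, 8]
a[mid]=2>1: swap a[1],a[8]; hi=7 → [0, 1, -2, 9, -1, 4, 3, 6, 2, 8]
a[mid]=1=1: mid=2
a[mid]=-2<1: swap a[1],a[2]; lo=2,mid=3 → [0, -2, 1, 9, -1, 4, 3, 6, 2, 8]
a[mid]=9>1: swap a[3],a[7]; hi=6 → [0, -2, 1, 6, -1, 4, 3, 9, 2, 8]
a[mid]=6>1: swap a[3],a[6]; hi=5 → [0, -2, 1, 3, -1, 4, 6, 9, 2, 8]
a[mid]=3>1: swap a[3],a[5]; hi=4 → [0, -2, 1, 4, -1, 3, 6, 9, 2, 8]
a[mid]=4>1: swap a[3],a[4]; hi=3 → [0, -2, 1, -1, 4, 3, 6, 9, 2, 8]
a[mid]=-1<1: swap a[2],a[3]; lo=3,mid=4 → [0, -2, -1, 1, 4, 3, 6, 9, 2, 8]
end: lo=3, hi=3; a = [0, -2, -1, 1, 4, 3, 6, 9, 2, 8]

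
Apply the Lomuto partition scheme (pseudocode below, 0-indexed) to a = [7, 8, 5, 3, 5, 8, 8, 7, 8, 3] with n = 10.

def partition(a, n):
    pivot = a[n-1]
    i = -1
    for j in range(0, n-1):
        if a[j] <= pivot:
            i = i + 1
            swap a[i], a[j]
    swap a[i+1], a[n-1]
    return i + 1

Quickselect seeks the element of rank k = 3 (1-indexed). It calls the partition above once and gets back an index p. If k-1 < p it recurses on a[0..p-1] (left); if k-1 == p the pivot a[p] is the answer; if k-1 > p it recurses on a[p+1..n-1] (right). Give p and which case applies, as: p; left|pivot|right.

1; right

pivot = a[9] = 3; i = -1
j=0: a[0]=7 > 3 → no swap
j=1: a[1]=8 > 3 → no swap
j=2: a[2]=5 > 3 → no swap
j=3: a[3]=3 ≤ 3 → i=0, swap a[0],a[3] → [3, 8, 5, 7, 5, 8, 8, 7, 8, 3]
j=4: a[4]=5 > 3 → no swap
j=5: a[5]=8 > 3 → no swap
j=6: a[6]=8 > 3 → no swap
j=7: a[7]=7 > 3 → no swap
j=8: a[8]=8 > 3 → no swap
final swap a[1],a[9] → [3, 3, 5, 7, 5, 8, 8, 7, 8, 8]; return 1
p = 1; k-1 = 2 > 1 ⇒ right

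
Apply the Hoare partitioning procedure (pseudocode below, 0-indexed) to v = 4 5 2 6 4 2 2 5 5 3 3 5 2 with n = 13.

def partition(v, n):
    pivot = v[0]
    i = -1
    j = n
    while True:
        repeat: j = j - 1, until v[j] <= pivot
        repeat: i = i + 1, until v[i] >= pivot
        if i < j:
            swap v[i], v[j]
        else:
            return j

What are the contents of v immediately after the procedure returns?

2 3 2 3 2 2 4 5 5 6 5 5 4

pivot=4
j stops at 12 (2), i stops at 0 (4); swap ⇒ 2 5 2 6 4 2 2 5 5 3 3 5 4
j stops at 10 (3), i stops at 1 (5); swap ⇒ 2 3 2 6 4 2 2 5 5 3 5 5 4
j stops at 9 (3), i stops at 3 (6); swap ⇒ 2 3 2 3 4 2 2 5 5 6 5 5 4
j stops at 6 (2), i stops at 4 (4); swap ⇒ 2 3 2 3 2 2 4 5 5 6 5 5 4
j stops at 5, i stops at 6; i≥j ⇒ return 5. v=2 3 2 3 2 2 4 5 5 6 5 5 4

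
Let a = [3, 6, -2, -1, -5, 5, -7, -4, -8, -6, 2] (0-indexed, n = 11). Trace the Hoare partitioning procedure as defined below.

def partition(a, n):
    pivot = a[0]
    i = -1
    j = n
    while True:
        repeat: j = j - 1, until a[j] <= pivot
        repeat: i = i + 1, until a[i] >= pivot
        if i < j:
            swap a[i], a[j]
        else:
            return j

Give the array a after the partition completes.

pivot = a[0] = 3; i = -1, j = 11
j→10 (a[10]=2≤3), i→0 (a[0]=3≥3); i<j, swap → [2, 6, -2, -1, -5, 5, -7, -4, -8, -6, 3]
j→9 (a[9]=-6≤3), i→1 (a[1]=6≥3); i<j, swap → [2, -6, -2, -1, -5, 5, -7, -4, -8, 6, 3]
j→8 (a[8]=-8≤3), i→5 (a[5]=5≥3); i<j, swap → [2, -6, -2, -1, -5, -8, -7, -4, 5, 6, 3]
j→7, i→8; i≥j, return j=7. a = [2, -6, -2, -1, -5, -8, -7, -4, 5, 6, 3]

[2, -6, -2, -1, -5, -8, -7, -4, 5, 6, 3]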